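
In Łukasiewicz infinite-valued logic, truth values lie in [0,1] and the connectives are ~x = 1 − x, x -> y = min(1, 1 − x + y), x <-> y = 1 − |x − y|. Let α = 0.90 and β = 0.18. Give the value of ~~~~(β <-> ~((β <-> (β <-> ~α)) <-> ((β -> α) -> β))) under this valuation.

0.90

~α = 1 − 0.90 = 0.10
β <-> ~α = 1 − |0.18 − 0.10| = 1 − 0.08 = 0.92
β <-> (β <-> ~α) = 1 − |0.18 − 0.92| = 1 − 0.74 = 0.26
β -> α = min(1, 1 − 0.18 + 0.90) = min(1, 1.72) = 1.00
(β -> α) -> β = min(1, 1 − 1.00 + 0.18) = min(1, 0.18) = 0.18
(β <-> (β <-> ~α)) <-> ((β -> α) -> β) = 1 − |0.26 − 0.18| = 1 − 0.08 = 0.92
~((β <-> (β <-> ~α)) <-> ((β -> α) -> β)) = 1 − 0.92 = 0.08
β <-> ~((β <-> (β <-> ~α)) <-> ((β -> α) -> β)) = 1 − |0.18 − 0.08| = 1 − 0.10 = 0.90
~(β <-> ~((β <-> (β <-> ~α)) <-> ((β -> α) -> β))) = 1 − 0.90 = 0.10
~~(β <-> ~((β <-> (β <-> ~α)) <-> ((β -> α) -> β))) = 1 − 0.10 = 0.90
~~~(β <-> ~((β <-> (β <-> ~α)) <-> ((β -> α) -> β))) = 1 − 0.90 = 0.10
~~~~(β <-> ~((β <-> (β <-> ~α)) <-> ((β -> α) -> β))) = 1 − 0.10 = 0.90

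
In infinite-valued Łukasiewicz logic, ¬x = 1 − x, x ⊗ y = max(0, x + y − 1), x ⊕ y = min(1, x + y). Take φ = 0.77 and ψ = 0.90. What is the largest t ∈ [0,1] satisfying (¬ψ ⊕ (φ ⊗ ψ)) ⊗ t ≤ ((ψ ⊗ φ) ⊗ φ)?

¬ψ = 1 − 0.90 = 0.10
φ ⊗ ψ = max(0, 0.77 + 0.90 − 1) = max(0, 0.67) = 0.67
¬ψ ⊕ (φ ⊗ ψ) = min(1, 0.10 + 0.67) = min(1, 0.77) = 0.77
So the left factor is ¬ψ ⊕ (φ ⊗ ψ) = 0.77.
ψ ⊗ φ = max(0, 0.90 + 0.77 − 1) = max(0, 0.67) = 0.67
(ψ ⊗ φ) ⊗ φ = max(0, 0.67 + 0.77 − 1) = max(0, 0.44) = 0.44
So the right-hand bound is (ψ ⊗ φ) ⊗ φ = 0.44.
The residuum of the Łukasiewicz t-norm gives the supremum: min(1, 1 − 0.77 + 0.44).
1 − 0.77 + 0.44 = 0.67, so t = min(1, 0.67) = 0.67.
Check: 0.77 ⊗ 0.67 = max(0, 0.44) = 0.44 ≤ 0.44.

0.67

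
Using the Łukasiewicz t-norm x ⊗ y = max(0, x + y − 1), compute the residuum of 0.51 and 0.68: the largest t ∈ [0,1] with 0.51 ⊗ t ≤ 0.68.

The residuum of the Łukasiewicz t-norm gives the supremum: min(1, 1 − 0.51 + 0.68).
1 − 0.51 + 0.68 = 1.17, so t = min(1, 1.17) = 1.00.
Check: 0.51 ⊗ 1.00 = max(0, 0.51) = 0.51 ≤ 0.68.

1.00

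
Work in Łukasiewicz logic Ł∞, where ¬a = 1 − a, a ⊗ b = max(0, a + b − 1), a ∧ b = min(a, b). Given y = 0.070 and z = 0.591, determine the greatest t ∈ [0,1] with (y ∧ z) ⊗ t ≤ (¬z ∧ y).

y ∧ z = min(0.070, 0.591) = 0.070
So the left factor is y ∧ z = 0.070.
¬z = 1 − 0.591 = 0.409
¬z ∧ y = min(0.409, 0.070) = 0.070
So the right-hand bound is ¬z ∧ y = 0.070.
The residuum of the Łukasiewicz t-norm gives the supremum: min(1, 1 − 0.070 + 0.070).
1 − 0.070 + 0.070 = 1.000, so t = min(1, 1.000) = 1.000.
Check: 0.070 ⊗ 1.000 = max(0, 0.070) = 0.070 ≤ 0.070.

1.000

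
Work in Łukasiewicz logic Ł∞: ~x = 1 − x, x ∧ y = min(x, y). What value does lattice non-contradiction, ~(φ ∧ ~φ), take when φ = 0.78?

~φ = 1 − 0.78 = 0.22
φ ∧ ~φ = min(0.78, 0.22) = 0.22
~(φ ∧ ~φ) = 1 − 0.22 = 0.78
(The value 0.78 < 1 shows this instance is not satisfied; not a Ł∞-tautology — its value is 1 − min(a, 1−a).)

0.78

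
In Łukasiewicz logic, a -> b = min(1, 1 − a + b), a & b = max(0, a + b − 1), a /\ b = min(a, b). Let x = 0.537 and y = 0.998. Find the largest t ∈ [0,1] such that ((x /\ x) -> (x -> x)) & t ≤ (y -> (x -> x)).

x /\ x = min(0.537, 0.537) = 0.537
x -> x = min(1, 1 − 0.537 + 0.537) = min(1, 1.000) = 1.000
(x /\ x) -> (x -> x) = min(1, 1 − 0.537 + 1.000) = min(1, 1.463) = 1.000
So the left factor is (x /\ x) -> (x -> x) = 1.000.
y -> (x -> x) = min(1, 1 − 0.998 + 1.000) = min(1, 1.002) = 1.000
So the right-hand bound is y -> (x -> x) = 1.000.
The residuum of the Łukasiewicz t-norm gives the supremum: min(1, 1 − 1.000 + 1.000).
1 − 1.000 + 1.000 = 1.000, so t = min(1, 1.000) = 1.000.
Check: 1.000 & 1.000 = max(0, 1.000) = 1.000 ≤ 1.000.

1.000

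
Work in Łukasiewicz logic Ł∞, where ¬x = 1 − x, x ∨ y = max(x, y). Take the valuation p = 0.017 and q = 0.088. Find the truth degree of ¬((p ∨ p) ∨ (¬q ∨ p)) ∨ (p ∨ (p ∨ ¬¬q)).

0.088

p ∨ p = max(0.017, 0.017) = 0.017
¬q = 1 − 0.088 = 0.912
¬q ∨ p = max(0.912, 0.017) = 0.912
(p ∨ p) ∨ (¬q ∨ p) = max(0.017, 0.912) = 0.912
¬((p ∨ p) ∨ (¬q ∨ p)) = 1 − 0.912 = 0.088
¬¬q = 1 − 0.912 = 0.088
p ∨ ¬¬q = max(0.017, 0.088) = 0.088
p ∨ (p ∨ ¬¬q) = max(0.017, 0.088) = 0.088
¬((p ∨ p) ∨ (¬q ∨ p)) ∨ (p ∨ (p ∨ ¬¬q)) = max(0.088, 0.088) = 0.088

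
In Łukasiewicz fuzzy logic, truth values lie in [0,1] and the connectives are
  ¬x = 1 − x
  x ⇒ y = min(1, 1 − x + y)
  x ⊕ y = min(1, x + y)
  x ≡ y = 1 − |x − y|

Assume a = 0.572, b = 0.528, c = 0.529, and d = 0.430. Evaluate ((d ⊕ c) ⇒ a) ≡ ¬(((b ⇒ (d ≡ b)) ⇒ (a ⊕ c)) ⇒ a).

0.815

d ⊕ c = min(1, 0.430 + 0.529) = min(1, 0.959) = 0.959
(d ⊕ c) ⇒ a = min(1, 1 − 0.959 + 0.572) = min(1, 0.613) = 0.613
d ≡ b = 1 − |0.430 − 0.528| = 1 − 0.098 = 0.902
b ⇒ (d ≡ b) = min(1, 1 − 0.528 + 0.902) = min(1, 1.374) = 1.000
a ⊕ c = min(1, 0.572 + 0.529) = min(1, 1.101) = 1.000
(b ⇒ (d ≡ b)) ⇒ (a ⊕ c) = min(1, 1 − 1.000 + 1.000) = min(1, 1.000) = 1.000
((b ⇒ (d ≡ b)) ⇒ (a ⊕ c)) ⇒ a = min(1, 1 − 1.000 + 0.572) = min(1, 0.572) = 0.572
¬(((b ⇒ (d ≡ b)) ⇒ (a ⊕ c)) ⇒ a) = 1 − 0.572 = 0.428
((d ⊕ c) ⇒ a) ≡ ¬(((b ⇒ (d ≡ b)) ⇒ (a ⊕ c)) ⇒ a) = 1 − |0.613 − 0.428| = 1 − 0.185 = 0.815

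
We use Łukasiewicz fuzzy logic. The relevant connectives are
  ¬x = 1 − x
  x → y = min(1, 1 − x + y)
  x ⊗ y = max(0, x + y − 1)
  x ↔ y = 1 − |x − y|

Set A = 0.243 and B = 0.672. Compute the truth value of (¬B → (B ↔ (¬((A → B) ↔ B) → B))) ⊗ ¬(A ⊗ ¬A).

¬B = 1 − 0.672 = 0.328
A → B = min(1, 1 − 0.243 + 0.672) = min(1, 1.429) = 1.000
(A → B) ↔ B = 1 − |1.000 − 0.672| = 1 − 0.328 = 0.672
¬((A → B) ↔ B) = 1 − 0.672 = 0.328
¬((A → B) ↔ B) → B = min(1, 1 − 0.328 + 0.672) = min(1, 1.344) = 1.000
B ↔ (¬((A → B) ↔ B) → B) = 1 − |0.672 − 1.000| = 1 − 0.328 = 0.672
¬B → (B ↔ (¬((A → B) ↔ B) → B)) = min(1, 1 − 0.328 + 0.672) = min(1, 1.344) = 1.000
¬A = 1 − 0.243 = 0.757
A ⊗ ¬A = max(0, 0.243 + 0.757 − 1) = max(0, 0.000) = 0.000
¬(A ⊗ ¬A) = 1 − 0.000 = 1.000
(¬B → (B ↔ (¬((A → B) ↔ B) → B))) ⊗ ¬(A ⊗ ¬A) = max(0, 1.000 + 1.000 − 1) = max(0, 1.000) = 1.000

1.000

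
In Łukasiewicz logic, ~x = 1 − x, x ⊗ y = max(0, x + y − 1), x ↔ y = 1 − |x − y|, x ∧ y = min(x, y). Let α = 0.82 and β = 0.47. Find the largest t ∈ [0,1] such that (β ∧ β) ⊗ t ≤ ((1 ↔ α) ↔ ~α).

0.89

β ∧ β = min(0.47, 0.47) = 0.47
So the left factor is β ∧ β = 0.47.
1 ↔ α = 1 − |1.00 − 0.82| = 1 − 0.18 = 0.82
~α = 1 − 0.82 = 0.18
(1 ↔ α) ↔ ~α = 1 − |0.82 − 0.18| = 1 − 0.64 = 0.36
So the right-hand bound is (1 ↔ α) ↔ ~α = 0.36.
The residuum of the Łukasiewicz t-norm gives the supremum: min(1, 1 − 0.47 + 0.36).
1 − 0.47 + 0.36 = 0.89, so t = min(1, 0.89) = 0.89.
Check: 0.47 ⊗ 0.89 = max(0, 0.36) = 0.36 ≤ 0.36.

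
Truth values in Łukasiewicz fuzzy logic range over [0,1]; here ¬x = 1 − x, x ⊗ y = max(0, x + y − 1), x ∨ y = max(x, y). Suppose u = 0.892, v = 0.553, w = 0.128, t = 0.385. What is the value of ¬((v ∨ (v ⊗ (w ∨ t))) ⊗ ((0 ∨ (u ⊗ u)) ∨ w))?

w ∨ t = max(0.128, 0.385) = 0.385
v ⊗ (w ∨ t) = max(0, 0.553 + 0.385 − 1) = max(0, -0.062) = 0.000
v ∨ (v ⊗ (w ∨ t)) = max(0.553, 0.000) = 0.553
u ⊗ u = max(0, 0.892 + 0.892 − 1) = max(0, 0.784) = 0.784
0 ∨ (u ⊗ u) = max(0.000, 0.784) = 0.784
(0 ∨ (u ⊗ u)) ∨ w = max(0.784, 0.128) = 0.784
(v ∨ (v ⊗ (w ∨ t))) ⊗ ((0 ∨ (u ⊗ u)) ∨ w) = max(0, 0.553 + 0.784 − 1) = max(0, 0.337) = 0.337
¬((v ∨ (v ⊗ (w ∨ t))) ⊗ ((0 ∨ (u ⊗ u)) ∨ w)) = 1 − 0.337 = 0.663

0.663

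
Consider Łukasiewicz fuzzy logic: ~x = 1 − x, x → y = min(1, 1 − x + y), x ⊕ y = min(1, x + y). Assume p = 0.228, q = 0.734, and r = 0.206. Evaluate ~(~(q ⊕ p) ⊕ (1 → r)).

0.756

q ⊕ p = min(1, 0.734 + 0.228) = min(1, 0.962) = 0.962
~(q ⊕ p) = 1 − 0.962 = 0.038
1 → r = min(1, 1 − 1.000 + 0.206) = min(1, 0.206) = 0.206
~(q ⊕ p) ⊕ (1 → r) = min(1, 0.038 + 0.206) = min(1, 0.244) = 0.244
~(~(q ⊕ p) ⊕ (1 → r)) = 1 − 0.244 = 0.756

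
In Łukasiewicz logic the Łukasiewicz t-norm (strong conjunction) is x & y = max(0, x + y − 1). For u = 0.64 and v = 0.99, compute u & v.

u & v = max(0, 0.64 + 0.99 − 1) = max(0, 0.63) = 0.63
For comparison, the Gödel (minimum) t-norm min(x, y) would give 0.64.

0.63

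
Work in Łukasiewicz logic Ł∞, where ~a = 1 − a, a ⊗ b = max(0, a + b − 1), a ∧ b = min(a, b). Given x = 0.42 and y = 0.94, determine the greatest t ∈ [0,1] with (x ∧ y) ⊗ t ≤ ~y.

0.64

x ∧ y = min(0.42, 0.94) = 0.42
So the left factor is x ∧ y = 0.42.
~y = 1 − 0.94 = 0.06
So the right-hand bound is ~y = 0.06.
The residuum of the Łukasiewicz t-norm gives the supremum: min(1, 1 − 0.42 + 0.06).
1 − 0.42 + 0.06 = 0.64, so t = min(1, 0.64) = 0.64.
Check: 0.42 ⊗ 0.64 = max(0, 0.06) = 0.06 ≤ 0.06.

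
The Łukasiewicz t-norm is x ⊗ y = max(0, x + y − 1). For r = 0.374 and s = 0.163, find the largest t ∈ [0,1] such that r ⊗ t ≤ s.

0.789

The residuum of the Łukasiewicz t-norm gives the supremum: min(1, 1 − 0.374 + 0.163).
1 − 0.374 + 0.163 = 0.789, so t = min(1, 0.789) = 0.789.
Check: 0.374 ⊗ 0.789 = max(0, 0.163) = 0.163 ≤ 0.163.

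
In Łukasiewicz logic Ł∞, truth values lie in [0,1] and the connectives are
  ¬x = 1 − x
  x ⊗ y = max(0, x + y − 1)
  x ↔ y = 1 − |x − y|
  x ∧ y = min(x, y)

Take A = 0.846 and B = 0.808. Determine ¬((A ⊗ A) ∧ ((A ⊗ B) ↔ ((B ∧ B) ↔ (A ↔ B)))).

A ⊗ A = max(0, 0.846 + 0.846 − 1) = max(0, 0.692) = 0.692
A ⊗ B = max(0, 0.846 + 0.808 − 1) = max(0, 0.654) = 0.654
B ∧ B = min(0.808, 0.808) = 0.808
A ↔ B = 1 − |0.846 − 0.808| = 1 − 0.038 = 0.962
(B ∧ B) ↔ (A ↔ B) = 1 − |0.808 − 0.962| = 1 − 0.154 = 0.846
(A ⊗ B) ↔ ((B ∧ B) ↔ (A ↔ B)) = 1 − |0.654 − 0.846| = 1 − 0.192 = 0.808
(A ⊗ A) ∧ ((A ⊗ B) ↔ ((B ∧ B) ↔ (A ↔ B))) = min(0.692, 0.808) = 0.692
¬((A ⊗ A) ∧ ((A ⊗ B) ↔ ((B ∧ B) ↔ (A ↔ B)))) = 1 − 0.692 = 0.308

0.308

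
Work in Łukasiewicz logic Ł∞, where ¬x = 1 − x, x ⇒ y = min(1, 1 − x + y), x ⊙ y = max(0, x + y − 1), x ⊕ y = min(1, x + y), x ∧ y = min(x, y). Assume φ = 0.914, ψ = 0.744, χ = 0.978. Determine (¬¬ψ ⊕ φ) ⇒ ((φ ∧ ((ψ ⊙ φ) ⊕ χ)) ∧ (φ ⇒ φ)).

0.914

¬ψ = 1 − 0.744 = 0.256
¬¬ψ = 1 − 0.256 = 0.744
¬¬ψ ⊕ φ = min(1, 0.744 + 0.914) = min(1, 1.658) = 1.000
ψ ⊙ φ = max(0, 0.744 + 0.914 − 1) = max(0, 0.658) = 0.658
(ψ ⊙ φ) ⊕ χ = min(1, 0.658 + 0.978) = min(1, 1.636) = 1.000
φ ∧ ((ψ ⊙ φ) ⊕ χ) = min(0.914, 1.000) = 0.914
φ ⇒ φ = min(1, 1 − 0.914 + 0.914) = min(1, 1.000) = 1.000
(φ ∧ ((ψ ⊙ φ) ⊕ χ)) ∧ (φ ⇒ φ) = min(0.914, 1.000) = 0.914
(¬¬ψ ⊕ φ) ⇒ ((φ ∧ ((ψ ⊙ φ) ⊕ χ)) ∧ (φ ⇒ φ)) = min(1, 1 − 1.000 + 0.914) = min(1, 0.914) = 0.914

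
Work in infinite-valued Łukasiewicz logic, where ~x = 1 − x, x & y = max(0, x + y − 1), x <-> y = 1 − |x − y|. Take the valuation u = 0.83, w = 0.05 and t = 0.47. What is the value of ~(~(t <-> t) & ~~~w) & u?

0.83

t <-> t = 1 − |0.47 − 0.47| = 1 − 0.00 = 1.00
~(t <-> t) = 1 − 1.00 = 0.00
~w = 1 − 0.05 = 0.95
~~w = 1 − 0.95 = 0.05
~~~w = 1 − 0.05 = 0.95
~(t <-> t) & ~~~w = max(0, 0.00 + 0.95 − 1) = max(0, -0.05) = 0.00
~(~(t <-> t) & ~~~w) = 1 − 0.00 = 1.00
~(~(t <-> t) & ~~~w) & u = max(0, 1.00 + 0.83 − 1) = max(0, 0.83) = 0.83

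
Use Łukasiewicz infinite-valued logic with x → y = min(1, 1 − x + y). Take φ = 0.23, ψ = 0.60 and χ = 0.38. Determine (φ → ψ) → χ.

φ → ψ = min(1, 1 − 0.23 + 0.60) = min(1, 1.37) = 1.00
(φ → ψ) → χ = min(1, 1 − 1.00 + 0.38) = min(1, 0.38) = 0.38

0.38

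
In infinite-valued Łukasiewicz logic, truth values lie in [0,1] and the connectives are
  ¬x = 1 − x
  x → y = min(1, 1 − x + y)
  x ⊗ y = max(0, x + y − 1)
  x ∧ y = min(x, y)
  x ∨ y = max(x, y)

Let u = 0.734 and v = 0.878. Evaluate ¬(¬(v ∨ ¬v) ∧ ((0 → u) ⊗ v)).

¬v = 1 − 0.878 = 0.122
v ∨ ¬v = max(0.878, 0.122) = 0.878
¬(v ∨ ¬v) = 1 − 0.878 = 0.122
0 → u = min(1, 1 − 0.000 + 0.734) = min(1, 1.734) = 1.000
(0 → u) ⊗ v = max(0, 1.000 + 0.878 − 1) = max(0, 0.878) = 0.878
¬(v ∨ ¬v) ∧ ((0 → u) ⊗ v) = min(0.122, 0.878) = 0.122
¬(¬(v ∨ ¬v) ∧ ((0 → u) ⊗ v)) = 1 − 0.122 = 0.878

0.878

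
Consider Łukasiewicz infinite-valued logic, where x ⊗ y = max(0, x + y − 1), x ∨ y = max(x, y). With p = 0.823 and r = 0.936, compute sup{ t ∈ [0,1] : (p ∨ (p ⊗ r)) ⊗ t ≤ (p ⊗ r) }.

0.936

p ⊗ r = max(0, 0.823 + 0.936 − 1) = max(0, 0.759) = 0.759
p ∨ (p ⊗ r) = max(0.823, 0.759) = 0.823
So the left factor is p ∨ (p ⊗ r) = 0.823.
So the right-hand bound is p ⊗ r = 0.759.
The residuum of the Łukasiewicz t-norm gives the supremum: min(1, 1 − 0.823 + 0.759).
1 − 0.823 + 0.759 = 0.936, so t = min(1, 0.936) = 0.936.
Check: 0.823 ⊗ 0.936 = max(0, 0.759) = 0.759 ≤ 0.759.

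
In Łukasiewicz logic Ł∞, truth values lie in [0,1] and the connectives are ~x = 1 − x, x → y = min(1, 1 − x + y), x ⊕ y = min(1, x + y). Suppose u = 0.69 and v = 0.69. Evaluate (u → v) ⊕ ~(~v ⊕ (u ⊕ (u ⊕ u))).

1.00

u → v = min(1, 1 − 0.69 + 0.69) = min(1, 1.00) = 1.00
~v = 1 − 0.69 = 0.31
u ⊕ u = min(1, 0.69 + 0.69) = min(1, 1.38) = 1.00
u ⊕ (u ⊕ u) = min(1, 0.69 + 1.00) = min(1, 1.69) = 1.00
~v ⊕ (u ⊕ (u ⊕ u)) = min(1, 0.31 + 1.00) = min(1, 1.31) = 1.00
~(~v ⊕ (u ⊕ (u ⊕ u))) = 1 − 1.00 = 0.00
(u → v) ⊕ ~(~v ⊕ (u ⊕ (u ⊕ u))) = min(1, 1.00 + 0.00) = min(1, 1.00) = 1.00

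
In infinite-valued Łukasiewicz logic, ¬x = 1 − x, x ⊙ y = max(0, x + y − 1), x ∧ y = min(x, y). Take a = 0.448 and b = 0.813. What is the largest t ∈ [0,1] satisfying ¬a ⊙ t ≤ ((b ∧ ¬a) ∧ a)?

0.896

¬a = 1 − 0.448 = 0.552
So the left factor is ¬a = 0.552.
b ∧ ¬a = min(0.813, 0.552) = 0.552
(b ∧ ¬a) ∧ a = min(0.552, 0.448) = 0.448
So the right-hand bound is (b ∧ ¬a) ∧ a = 0.448.
The residuum of the Łukasiewicz t-norm gives the supremum: min(1, 1 − 0.552 + 0.448).
1 − 0.552 + 0.448 = 0.896, so t = min(1, 0.896) = 0.896.
Check: 0.552 ⊙ 0.896 = max(0, 0.448) = 0.448 ≤ 0.448.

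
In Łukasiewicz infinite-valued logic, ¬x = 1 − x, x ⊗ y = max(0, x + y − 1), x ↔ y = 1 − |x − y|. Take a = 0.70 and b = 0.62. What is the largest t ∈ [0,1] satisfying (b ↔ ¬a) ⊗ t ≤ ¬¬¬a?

¬a = 1 − 0.70 = 0.30
b ↔ ¬a = 1 − |0.62 − 0.30| = 1 − 0.32 = 0.68
So the left factor is b ↔ ¬a = 0.68.
¬¬a = 1 − 0.30 = 0.70
¬¬¬a = 1 − 0.70 = 0.30
So the right-hand bound is ¬¬¬a = 0.30.
The residuum of the Łukasiewicz t-norm gives the supremum: min(1, 1 − 0.68 + 0.30).
1 − 0.68 + 0.30 = 0.62, so t = min(1, 0.62) = 0.62.
Check: 0.68 ⊗ 0.62 = max(0, 0.30) = 0.30 ≤ 0.30.

0.62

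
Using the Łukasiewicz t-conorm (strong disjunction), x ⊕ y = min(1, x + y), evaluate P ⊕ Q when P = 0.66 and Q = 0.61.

P ⊕ Q = min(1, 0.66 + 0.61) = min(1, 1.27) = 1.00
For comparison, the Gödel t-conorm max(x, y) would give 0.66.

1.00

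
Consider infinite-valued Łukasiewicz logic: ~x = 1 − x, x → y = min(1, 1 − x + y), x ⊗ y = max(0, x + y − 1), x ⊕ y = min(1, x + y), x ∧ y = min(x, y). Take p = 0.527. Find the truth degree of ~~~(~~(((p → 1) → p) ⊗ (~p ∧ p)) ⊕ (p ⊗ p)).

0.946

p → 1 = min(1, 1 − 0.527 + 1.000) = min(1, 1.473) = 1.000
(p → 1) → p = min(1, 1 − 1.000 + 0.527) = min(1, 0.527) = 0.527
~p = 1 − 0.527 = 0.473
~p ∧ p = min(0.473, 0.527) = 0.473
((p → 1) → p) ⊗ (~p ∧ p) = max(0, 0.527 + 0.473 − 1) = max(0, 0.000) = 0.000
~(((p → 1) → p) ⊗ (~p ∧ p)) = 1 − 0.000 = 1.000
~~(((p → 1) → p) ⊗ (~p ∧ p)) = 1 − 1.000 = 0.000
p ⊗ p = max(0, 0.527 + 0.527 − 1) = max(0, 0.054) = 0.054
~~(((p → 1) → p) ⊗ (~p ∧ p)) ⊕ (p ⊗ p) = min(1, 0.000 + 0.054) = min(1, 0.054) = 0.054
~(~~(((p → 1) → p) ⊗ (~p ∧ p)) ⊕ (p ⊗ p)) = 1 − 0.054 = 0.946
~~(~~(((p → 1) → p) ⊗ (~p ∧ p)) ⊕ (p ⊗ p)) = 1 − 0.946 = 0.054
~~~(~~(((p → 1) → p) ⊗ (~p ∧ p)) ⊕ (p ⊗ p)) = 1 − 0.054 = 0.946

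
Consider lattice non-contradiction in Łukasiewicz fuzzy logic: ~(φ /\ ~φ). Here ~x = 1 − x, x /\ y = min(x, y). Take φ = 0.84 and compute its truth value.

~φ = 1 − 0.84 = 0.16
φ /\ ~φ = min(0.84, 0.16) = 0.16
~(φ /\ ~φ) = 1 − 0.16 = 0.84
(The value 0.84 < 1 shows this instance is not satisfied; not a Ł∞-tautology — its value is 1 − min(a, 1−a).)

0.84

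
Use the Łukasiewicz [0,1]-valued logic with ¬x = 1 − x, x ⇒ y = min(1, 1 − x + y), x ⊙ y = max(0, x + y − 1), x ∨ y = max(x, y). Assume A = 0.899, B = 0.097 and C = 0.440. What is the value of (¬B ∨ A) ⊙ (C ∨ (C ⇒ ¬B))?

¬B = 1 − 0.097 = 0.903
¬B ∨ A = max(0.903, 0.899) = 0.903
C ⇒ ¬B = min(1, 1 − 0.440 + 0.903) = min(1, 1.463) = 1.000
C ∨ (C ⇒ ¬B) = max(0.440, 1.000) = 1.000
(¬B ∨ A) ⊙ (C ∨ (C ⇒ ¬B)) = max(0, 0.903 + 1.000 − 1) = max(0, 0.903) = 0.903

0.903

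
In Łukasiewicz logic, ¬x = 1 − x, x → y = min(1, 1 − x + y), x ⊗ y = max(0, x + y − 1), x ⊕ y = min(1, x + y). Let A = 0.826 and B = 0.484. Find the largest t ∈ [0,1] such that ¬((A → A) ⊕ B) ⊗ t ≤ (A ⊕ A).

A → A = min(1, 1 − 0.826 + 0.826) = min(1, 1.000) = 1.000
(A → A) ⊕ B = min(1, 1.000 + 0.484) = min(1, 1.484) = 1.000
¬((A → A) ⊕ B) = 1 − 1.000 = 0.000
So the left factor is ¬((A → A) ⊕ B) = 0.000.
A ⊕ A = min(1, 0.826 + 0.826) = min(1, 1.652) = 1.000
So the right-hand bound is A ⊕ A = 1.000.
The residuum of the Łukasiewicz t-norm gives the supremum: min(1, 1 − 0.000 + 1.000).
1 − 0.000 + 1.000 = 2.000, so t = min(1, 2.000) = 1.000.
Check: 0.000 ⊗ 1.000 = max(0, 0.000) = 0.000 ≤ 1.000.

1.000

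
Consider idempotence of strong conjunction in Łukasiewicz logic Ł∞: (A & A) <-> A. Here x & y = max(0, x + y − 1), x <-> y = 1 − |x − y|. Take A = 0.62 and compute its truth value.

A & A = max(0, 0.62 + 0.62 − 1) = max(0, 0.24) = 0.24
(A & A) <-> A = 1 − |0.24 − 0.62| = 1 − 0.38 = 0.62
(The value 0.62 < 1 shows this instance is not satisfied; fails in Ł∞ since a ⊗ a = max(0, 2a−1) ≠ a in general.)

0.62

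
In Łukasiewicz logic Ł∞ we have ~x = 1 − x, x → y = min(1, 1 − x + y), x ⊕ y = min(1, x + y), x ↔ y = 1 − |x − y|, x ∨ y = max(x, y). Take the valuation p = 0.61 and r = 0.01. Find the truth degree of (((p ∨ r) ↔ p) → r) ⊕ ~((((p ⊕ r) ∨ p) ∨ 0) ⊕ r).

p ∨ r = max(0.61, 0.01) = 0.61
(p ∨ r) ↔ p = 1 − |0.61 − 0.61| = 1 − 0.00 = 1.00
((p ∨ r) ↔ p) → r = min(1, 1 − 1.00 + 0.01) = min(1, 0.01) = 0.01
p ⊕ r = min(1, 0.61 + 0.01) = min(1, 0.62) = 0.62
(p ⊕ r) ∨ p = max(0.62, 0.61) = 0.62
((p ⊕ r) ∨ p) ∨ 0 = max(0.62, 0.00) = 0.62
(((p ⊕ r) ∨ p) ∨ 0) ⊕ r = min(1, 0.62 + 0.01) = min(1, 0.63) = 0.63
~((((p ⊕ r) ∨ p) ∨ 0) ⊕ r) = 1 − 0.63 = 0.37
(((p ∨ r) ↔ p) → r) ⊕ ~((((p ⊕ r) ∨ p) ∨ 0) ⊕ r) = min(1, 0.01 + 0.37) = min(1, 0.38) = 0.38

0.38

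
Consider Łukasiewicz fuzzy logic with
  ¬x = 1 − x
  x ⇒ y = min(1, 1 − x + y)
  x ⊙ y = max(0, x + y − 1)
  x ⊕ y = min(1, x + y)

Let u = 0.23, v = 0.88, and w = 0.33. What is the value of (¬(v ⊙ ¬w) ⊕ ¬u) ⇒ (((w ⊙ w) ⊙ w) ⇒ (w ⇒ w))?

¬w = 1 − 0.33 = 0.67
v ⊙ ¬w = max(0, 0.88 + 0.67 − 1) = max(0, 0.55) = 0.55
¬(v ⊙ ¬w) = 1 − 0.55 = 0.45
¬u = 1 − 0.23 = 0.77
¬(v ⊙ ¬w) ⊕ ¬u = min(1, 0.45 + 0.77) = min(1, 1.22) = 1.00
w ⊙ w = max(0, 0.33 + 0.33 − 1) = max(0, -0.34) = 0.00
(w ⊙ w) ⊙ w = max(0, 0.00 + 0.33 − 1) = max(0, -0.67) = 0.00
w ⇒ w = min(1, 1 − 0.33 + 0.33) = min(1, 1.00) = 1.00
((w ⊙ w) ⊙ w) ⇒ (w ⇒ w) = min(1, 1 − 0.00 + 1.00) = min(1, 2.00) = 1.00
(¬(v ⊙ ¬w) ⊕ ¬u) ⇒ (((w ⊙ w) ⊙ w) ⇒ (w ⇒ w)) = min(1, 1 − 1.00 + 1.00) = min(1, 1.00) = 1.00

1.00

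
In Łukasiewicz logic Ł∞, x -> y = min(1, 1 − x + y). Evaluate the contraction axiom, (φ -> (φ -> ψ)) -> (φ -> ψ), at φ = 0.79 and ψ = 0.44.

φ -> ψ = min(1, 1 − 0.79 + 0.44) = min(1, 0.65) = 0.65
φ -> (φ -> ψ) = min(1, 1 − 0.79 + 0.65) = min(1, 0.86) = 0.86
(φ -> (φ -> ψ)) -> (φ -> ψ) = min(1, 1 − 0.86 + 0.65) = min(1, 0.79) = 0.79
(The value 0.79 < 1 shows this instance is not satisfied; fails in Ł∞ (the t-norm is not idempotent).)

0.79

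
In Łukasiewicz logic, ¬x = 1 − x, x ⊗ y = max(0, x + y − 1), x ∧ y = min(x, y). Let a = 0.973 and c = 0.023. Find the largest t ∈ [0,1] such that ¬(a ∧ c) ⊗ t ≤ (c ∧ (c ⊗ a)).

0.023

a ∧ c = min(0.973, 0.023) = 0.023
¬(a ∧ c) = 1 − 0.023 = 0.977
So the left factor is ¬(a ∧ c) = 0.977.
c ⊗ a = max(0, 0.023 + 0.973 − 1) = max(0, -0.004) = 0.000
c ∧ (c ⊗ a) = min(0.023, 0.000) = 0.000
So the right-hand bound is c ∧ (c ⊗ a) = 0.000.
The residuum of the Łukasiewicz t-norm gives the supremum: min(1, 1 − 0.977 + 0.000).
1 − 0.977 + 0.000 = 0.023, so t = min(1, 0.023) = 0.023.
Check: 0.977 ⊗ 0.023 = max(0, 0.000) = 0.000 ≤ 0.000.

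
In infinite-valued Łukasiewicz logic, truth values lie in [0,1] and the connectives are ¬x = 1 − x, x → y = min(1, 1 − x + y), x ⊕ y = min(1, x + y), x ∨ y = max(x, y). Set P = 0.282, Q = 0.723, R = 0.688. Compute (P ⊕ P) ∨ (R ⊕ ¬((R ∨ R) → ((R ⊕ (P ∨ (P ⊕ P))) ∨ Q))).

P ⊕ P = min(1, 0.282 + 0.282) = min(1, 0.564) = 0.564
R ∨ R = max(0.688, 0.688) = 0.688
P ∨ (P ⊕ P) = max(0.282, 0.564) = 0.564
R ⊕ (P ∨ (P ⊕ P)) = min(1, 0.688 + 0.564) = min(1, 1.252) = 1.000
(R ⊕ (P ∨ (P ⊕ P))) ∨ Q = max(1.000, 0.723) = 1.000
(R ∨ R) → ((R ⊕ (P ∨ (P ⊕ P))) ∨ Q) = min(1, 1 − 0.688 + 1.000) = min(1, 1.312) = 1.000
¬((R ∨ R) → ((R ⊕ (P ∨ (P ⊕ P))) ∨ Q)) = 1 − 1.000 = 0.000
R ⊕ ¬((R ∨ R) → ((R ⊕ (P ∨ (P ⊕ P))) ∨ Q)) = min(1, 0.688 + 0.000) = min(1, 0.688) = 0.688
(P ⊕ P) ∨ (R ⊕ ¬((R ∨ R) → ((R ⊕ (P ∨ (P ⊕ P))) ∨ Q))) = max(0.564, 0.688) = 0.688

0.688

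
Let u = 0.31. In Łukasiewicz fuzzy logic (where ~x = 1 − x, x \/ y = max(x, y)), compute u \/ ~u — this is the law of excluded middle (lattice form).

0.69

~u = 1 − 0.31 = 0.69
u \/ ~u = max(0.31, 0.69) = 0.69
(The value 0.69 < 1 shows this instance is not satisfied; not a Ł∞-tautology — its value is max(a, 1−a).)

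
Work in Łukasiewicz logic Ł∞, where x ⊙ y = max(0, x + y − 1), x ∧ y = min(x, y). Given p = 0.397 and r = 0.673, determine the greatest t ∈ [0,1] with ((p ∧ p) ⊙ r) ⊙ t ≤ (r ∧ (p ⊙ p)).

p ∧ p = min(0.397, 0.397) = 0.397
(p ∧ p) ⊙ r = max(0, 0.397 + 0.673 − 1) = max(0, 0.070) = 0.070
So the left factor is (p ∧ p) ⊙ r = 0.070.
p ⊙ p = max(0, 0.397 + 0.397 − 1) = max(0, -0.206) = 0.000
r ∧ (p ⊙ p) = min(0.673, 0.000) = 0.000
So the right-hand bound is r ∧ (p ⊙ p) = 0.000.
The residuum of the Łukasiewicz t-norm gives the supremum: min(1, 1 − 0.070 + 0.000).
1 − 0.070 + 0.000 = 0.930, so t = min(1, 0.930) = 0.930.
Check: 0.070 ⊙ 0.930 = max(0, 0.000) = 0.000 ≤ 0.000.

0.930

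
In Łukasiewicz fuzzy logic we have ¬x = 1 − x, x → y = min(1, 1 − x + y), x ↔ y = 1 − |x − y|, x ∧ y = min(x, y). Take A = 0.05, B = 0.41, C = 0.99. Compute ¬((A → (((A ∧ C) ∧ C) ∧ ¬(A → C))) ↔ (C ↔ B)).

A ∧ C = min(0.05, 0.99) = 0.05
(A ∧ C) ∧ C = min(0.05, 0.99) = 0.05
A → C = min(1, 1 − 0.05 + 0.99) = min(1, 1.94) = 1.00
¬(A → C) = 1 − 1.00 = 0.00
((A ∧ C) ∧ C) ∧ ¬(A → C) = min(0.05, 0.00) = 0.00
A → (((A ∧ C) ∧ C) ∧ ¬(A → C)) = min(1, 1 − 0.05 + 0.00) = min(1, 0.95) = 0.95
C ↔ B = 1 − |0.99 − 0.41| = 1 − 0.58 = 0.42
(A → (((A ∧ C) ∧ C) ∧ ¬(A → C))) ↔ (C ↔ B) = 1 − |0.95 − 0.42| = 1 − 0.53 = 0.47
¬((A → (((A ∧ C) ∧ C) ∧ ¬(A → C))) ↔ (C ↔ B)) = 1 − 0.47 = 0.53

0.53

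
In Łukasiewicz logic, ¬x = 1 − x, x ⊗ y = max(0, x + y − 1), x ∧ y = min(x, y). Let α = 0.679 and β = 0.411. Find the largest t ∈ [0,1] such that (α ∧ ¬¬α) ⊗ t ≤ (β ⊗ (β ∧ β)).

0.321

¬α = 1 − 0.679 = 0.321
¬¬α = 1 − 0.321 = 0.679
α ∧ ¬¬α = min(0.679, 0.679) = 0.679
So the left factor is α ∧ ¬¬α = 0.679.
β ∧ β = min(0.411, 0.411) = 0.411
β ⊗ (β ∧ β) = max(0, 0.411 + 0.411 − 1) = max(0, -0.178) = 0.000
So the right-hand bound is β ⊗ (β ∧ β) = 0.000.
The residuum of the Łukasiewicz t-norm gives the supremum: min(1, 1 − 0.679 + 0.000).
1 − 0.679 + 0.000 = 0.321, so t = min(1, 0.321) = 0.321.
Check: 0.679 ⊗ 0.321 = max(0, 0.000) = 0.000 ≤ 0.000.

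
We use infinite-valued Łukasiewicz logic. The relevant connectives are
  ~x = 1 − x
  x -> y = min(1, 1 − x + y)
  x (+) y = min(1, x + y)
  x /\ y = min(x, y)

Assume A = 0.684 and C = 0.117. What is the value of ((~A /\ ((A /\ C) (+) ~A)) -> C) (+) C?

~A = 1 − 0.684 = 0.316
A /\ C = min(0.684, 0.117) = 0.117
(A /\ C) (+) ~A = min(1, 0.117 + 0.316) = min(1, 0.433) = 0.433
~A /\ ((A /\ C) (+) ~A) = min(0.316, 0.433) = 0.316
(~A /\ ((A /\ C) (+) ~A)) -> C = min(1, 1 − 0.316 + 0.117) = min(1, 0.801) = 0.801
((~A /\ ((A /\ C) (+) ~A)) -> C) (+) C = min(1, 0.801 + 0.117) = min(1, 0.918) = 0.918

0.918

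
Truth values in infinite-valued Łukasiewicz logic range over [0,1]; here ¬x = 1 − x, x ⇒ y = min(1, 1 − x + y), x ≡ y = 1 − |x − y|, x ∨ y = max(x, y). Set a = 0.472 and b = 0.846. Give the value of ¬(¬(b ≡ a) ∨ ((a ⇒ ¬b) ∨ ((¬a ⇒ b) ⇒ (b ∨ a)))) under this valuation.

b ≡ a = 1 − |0.846 − 0.472| = 1 − 0.374 = 0.626
¬(b ≡ a) = 1 − 0.626 = 0.374
¬b = 1 − 0.846 = 0.154
a ⇒ ¬b = min(1, 1 − 0.472 + 0.154) = min(1, 0.682) = 0.682
¬a = 1 − 0.472 = 0.528
¬a ⇒ b = min(1, 1 − 0.528 + 0.846) = min(1, 1.318) = 1.000
b ∨ a = max(0.846, 0.472) = 0.846
(¬a ⇒ b) ⇒ (b ∨ a) = min(1, 1 − 1.000 + 0.846) = min(1, 0.846) = 0.846
(a ⇒ ¬b) ∨ ((¬a ⇒ b) ⇒ (b ∨ a)) = max(0.682, 0.846) = 0.846
¬(b ≡ a) ∨ ((a ⇒ ¬b) ∨ ((¬a ⇒ b) ⇒ (b ∨ a))) = max(0.374, 0.846) = 0.846
¬(¬(b ≡ a) ∨ ((a ⇒ ¬b) ∨ ((¬a ⇒ b) ⇒ (b ∨ a)))) = 1 − 0.846 = 0.154

0.154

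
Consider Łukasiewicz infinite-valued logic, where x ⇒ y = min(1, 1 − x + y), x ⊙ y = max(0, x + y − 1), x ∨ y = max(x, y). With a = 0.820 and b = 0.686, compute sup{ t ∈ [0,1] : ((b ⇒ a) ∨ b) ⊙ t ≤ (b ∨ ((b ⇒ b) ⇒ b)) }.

b ⇒ a = min(1, 1 − 0.686 + 0.820) = min(1, 1.134) = 1.000
(b ⇒ a) ∨ b = max(1.000, 0.686) = 1.000
So the left factor is (b ⇒ a) ∨ b = 1.000.
b ⇒ b = min(1, 1 − 0.686 + 0.686) = min(1, 1.000) = 1.000
(b ⇒ b) ⇒ b = min(1, 1 − 1.000 + 0.686) = min(1, 0.686) = 0.686
b ∨ ((b ⇒ b) ⇒ b) = max(0.686, 0.686) = 0.686
So the right-hand bound is b ∨ ((b ⇒ b) ⇒ b) = 0.686.
The residuum of the Łukasiewicz t-norm gives the supremum: min(1, 1 − 1.000 + 0.686).
1 − 1.000 + 0.686 = 0.686, so t = min(1, 0.686) = 0.686.
Check: 1.000 ⊙ 0.686 = max(0, 0.686) = 0.686 ≤ 0.686.

0.686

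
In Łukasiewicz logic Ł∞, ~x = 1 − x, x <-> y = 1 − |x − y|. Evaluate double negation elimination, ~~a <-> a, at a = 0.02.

1.00

~a = 1 − 0.02 = 0.98
~~a = 1 − 0.98 = 0.02
~~a <-> a = 1 − |0.02 − 0.02| = 1 − 0.00 = 1.00
(As expected: always 1 in Ł∞ since negation is involutive.)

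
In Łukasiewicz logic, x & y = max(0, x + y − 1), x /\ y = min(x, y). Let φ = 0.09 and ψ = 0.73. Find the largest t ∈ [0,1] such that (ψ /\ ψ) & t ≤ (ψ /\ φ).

0.36

ψ /\ ψ = min(0.73, 0.73) = 0.73
So the left factor is ψ /\ ψ = 0.73.
ψ /\ φ = min(0.73, 0.09) = 0.09
So the right-hand bound is ψ /\ φ = 0.09.
The residuum of the Łukasiewicz t-norm gives the supremum: min(1, 1 − 0.73 + 0.09).
1 − 0.73 + 0.09 = 0.36, so t = min(1, 0.36) = 0.36.
Check: 0.73 & 0.36 = max(0, 0.09) = 0.09 ≤ 0.09.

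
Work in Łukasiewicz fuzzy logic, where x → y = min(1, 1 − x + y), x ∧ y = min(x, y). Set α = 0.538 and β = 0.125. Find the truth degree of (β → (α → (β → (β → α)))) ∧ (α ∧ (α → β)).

β → α = min(1, 1 − 0.125 + 0.538) = min(1, 1.413) = 1.000
β → (β → α) = min(1, 1 − 0.125 + 1.000) = min(1, 1.875) = 1.000
α → (β → (β → α)) = min(1, 1 − 0.538 + 1.000) = min(1, 1.462) = 1.000
β → (α → (β → (β → α))) = min(1, 1 − 0.125 + 1.000) = min(1, 1.875) = 1.000
α → β = min(1, 1 − 0.538 + 0.125) = min(1, 0.587) = 0.587
α ∧ (α → β) = min(0.538, 0.587) = 0.538
(β → (α → (β → (β → α)))) ∧ (α ∧ (α → β)) = min(1.000, 0.538) = 0.538

0.538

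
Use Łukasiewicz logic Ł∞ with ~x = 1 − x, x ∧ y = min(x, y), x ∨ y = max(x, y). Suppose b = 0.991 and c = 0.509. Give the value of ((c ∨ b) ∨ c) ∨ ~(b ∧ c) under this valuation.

0.991

c ∨ b = max(0.509, 0.991) = 0.991
(c ∨ b) ∨ c = max(0.991, 0.509) = 0.991
b ∧ c = min(0.991, 0.509) = 0.509
~(b ∧ c) = 1 − 0.509 = 0.491
((c ∨ b) ∨ c) ∨ ~(b ∧ c) = max(0.991, 0.491) = 0.991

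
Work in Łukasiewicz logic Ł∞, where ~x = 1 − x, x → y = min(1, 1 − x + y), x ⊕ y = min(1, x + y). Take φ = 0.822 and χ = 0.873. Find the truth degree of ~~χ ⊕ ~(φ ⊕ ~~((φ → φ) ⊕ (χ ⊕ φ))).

~χ = 1 − 0.873 = 0.127
~~χ = 1 − 0.127 = 0.873
φ → φ = min(1, 1 − 0.822 + 0.822) = min(1, 1.000) = 1.000
χ ⊕ φ = min(1, 0.873 + 0.822) = min(1, 1.695) = 1.000
(φ → φ) ⊕ (χ ⊕ φ) = min(1, 1.000 + 1.000) = min(1, 2.000) = 1.000
~((φ → φ) ⊕ (χ ⊕ φ)) = 1 − 1.000 = 0.000
~~((φ → φ) ⊕ (χ ⊕ φ)) = 1 − 0.000 = 1.000
φ ⊕ ~~((φ → φ) ⊕ (χ ⊕ φ)) = min(1, 0.822 + 1.000) = min(1, 1.822) = 1.000
~(φ ⊕ ~~((φ → φ) ⊕ (χ ⊕ φ))) = 1 − 1.000 = 0.000
~~χ ⊕ ~(φ ⊕ ~~((φ → φ) ⊕ (χ ⊕ φ))) = min(1, 0.873 + 0.000) = min(1, 0.873) = 0.873

0.873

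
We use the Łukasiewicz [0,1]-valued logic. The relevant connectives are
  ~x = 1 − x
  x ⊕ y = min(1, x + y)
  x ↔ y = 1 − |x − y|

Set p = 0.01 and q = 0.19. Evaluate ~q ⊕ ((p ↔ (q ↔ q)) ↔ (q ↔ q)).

~q = 1 − 0.19 = 0.81
q ↔ q = 1 − |0.19 − 0.19| = 1 − 0.00 = 1.00
p ↔ (q ↔ q) = 1 − |0.01 − 1.00| = 1 − 0.99 = 0.01
(p ↔ (q ↔ q)) ↔ (q ↔ q) = 1 − |0.01 − 1.00| = 1 − 0.99 = 0.01
~q ⊕ ((p ↔ (q ↔ q)) ↔ (q ↔ q)) = min(1, 0.81 + 0.01) = min(1, 0.82) = 0.82

0.82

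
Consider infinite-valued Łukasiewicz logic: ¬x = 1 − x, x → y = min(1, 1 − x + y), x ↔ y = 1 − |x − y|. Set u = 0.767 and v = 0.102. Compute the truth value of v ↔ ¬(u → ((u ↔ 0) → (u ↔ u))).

0.898

u ↔ 0 = 1 − |0.767 − 0.000| = 1 − 0.767 = 0.233
u ↔ u = 1 − |0.767 − 0.767| = 1 − 0.000 = 1.000
(u ↔ 0) → (u ↔ u) = min(1, 1 − 0.233 + 1.000) = min(1, 1.767) = 1.000
u → ((u ↔ 0) → (u ↔ u)) = min(1, 1 − 0.767 + 1.000) = min(1, 1.233) = 1.000
¬(u → ((u ↔ 0) → (u ↔ u))) = 1 − 1.000 = 0.000
v ↔ ¬(u → ((u ↔ 0) → (u ↔ u))) = 1 − |0.102 − 0.000| = 1 − 0.102 = 0.898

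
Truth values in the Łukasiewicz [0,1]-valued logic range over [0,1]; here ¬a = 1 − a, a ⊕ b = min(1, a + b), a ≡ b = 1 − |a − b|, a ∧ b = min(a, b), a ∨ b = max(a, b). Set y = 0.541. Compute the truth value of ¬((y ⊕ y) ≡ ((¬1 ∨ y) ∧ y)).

y ⊕ y = min(1, 0.541 + 0.541) = min(1, 1.082) = 1.000
¬1 = 1 − 1.000 = 0.000
¬1 ∨ y = max(0.000, 0.541) = 0.541
(¬1 ∨ y) ∧ y = min(0.541, 0.541) = 0.541
(y ⊕ y) ≡ ((¬1 ∨ y) ∧ y) = 1 − |1.000 − 0.541| = 1 − 0.459 = 0.541
¬((y ⊕ y) ≡ ((¬1 ∨ y) ∧ y)) = 1 − 0.541 = 0.459

0.459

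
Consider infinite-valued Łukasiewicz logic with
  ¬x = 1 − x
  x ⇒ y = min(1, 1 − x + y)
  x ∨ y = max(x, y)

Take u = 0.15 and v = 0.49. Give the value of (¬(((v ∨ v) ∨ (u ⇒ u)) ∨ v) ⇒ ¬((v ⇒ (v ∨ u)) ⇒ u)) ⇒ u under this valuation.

v ∨ v = max(0.49, 0.49) = 0.49
u ⇒ u = min(1, 1 − 0.15 + 0.15) = min(1, 1.00) = 1.00
(v ∨ v) ∨ (u ⇒ u) = max(0.49, 1.00) = 1.00
((v ∨ v) ∨ (u ⇒ u)) ∨ v = max(1.00, 0.49) = 1.00
¬(((v ∨ v) ∨ (u ⇒ u)) ∨ v) = 1 − 1.00 = 0.00
v ∨ u = max(0.49, 0.15) = 0.49
v ⇒ (v ∨ u) = min(1, 1 − 0.49 + 0.49) = min(1, 1.00) = 1.00
(v ⇒ (v ∨ u)) ⇒ u = min(1, 1 − 1.00 + 0.15) = min(1, 0.15) = 0.15
¬((v ⇒ (v ∨ u)) ⇒ u) = 1 − 0.15 = 0.85
¬(((v ∨ v) ∨ (u ⇒ u)) ∨ v) ⇒ ¬((v ⇒ (v ∨ u)) ⇒ u) = min(1, 1 − 0.00 + 0.85) = min(1, 1.85) = 1.00
(¬(((v ∨ v) ∨ (u ⇒ u)) ∨ v) ⇒ ¬((v ⇒ (v ∨ u)) ⇒ u)) ⇒ u = min(1, 1 − 1.00 + 0.15) = min(1, 0.15) = 0.15

0.15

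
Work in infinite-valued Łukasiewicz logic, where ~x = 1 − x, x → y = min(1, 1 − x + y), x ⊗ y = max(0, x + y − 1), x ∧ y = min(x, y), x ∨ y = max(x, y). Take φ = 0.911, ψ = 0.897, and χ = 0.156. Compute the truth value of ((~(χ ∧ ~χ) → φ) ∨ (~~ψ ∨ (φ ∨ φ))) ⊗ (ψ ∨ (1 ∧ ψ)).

~χ = 1 − 0.156 = 0.844
χ ∧ ~χ = min(0.156, 0.844) = 0.156
~(χ ∧ ~χ) = 1 − 0.156 = 0.844
~(χ ∧ ~χ) → φ = min(1, 1 − 0.844 + 0.911) = min(1, 1.067) = 1.000
~ψ = 1 − 0.897 = 0.103
~~ψ = 1 − 0.103 = 0.897
φ ∨ φ = max(0.911, 0.911) = 0.911
~~ψ ∨ (φ ∨ φ) = max(0.897, 0.911) = 0.911
(~(χ ∧ ~χ) → φ) ∨ (~~ψ ∨ (φ ∨ φ)) = max(1.000, 0.911) = 1.000
1 ∧ ψ = min(1.000, 0.897) = 0.897
ψ ∨ (1 ∧ ψ) = max(0.897, 0.897) = 0.897
((~(χ ∧ ~χ) → φ) ∨ (~~ψ ∨ (φ ∨ φ))) ⊗ (ψ ∨ (1 ∧ ψ)) = max(0, 1.000 + 0.897 − 1) = max(0, 0.897) = 0.897

0.897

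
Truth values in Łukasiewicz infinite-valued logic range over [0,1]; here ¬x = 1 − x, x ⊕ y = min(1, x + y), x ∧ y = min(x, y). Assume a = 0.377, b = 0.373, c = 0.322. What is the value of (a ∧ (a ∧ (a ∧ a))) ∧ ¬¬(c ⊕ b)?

0.377

a ∧ a = min(0.377, 0.377) = 0.377
a ∧ (a ∧ a) = min(0.377, 0.377) = 0.377
a ∧ (a ∧ (a ∧ a)) = min(0.377, 0.377) = 0.377
c ⊕ b = min(1, 0.322 + 0.373) = min(1, 0.695) = 0.695
¬(c ⊕ b) = 1 − 0.695 = 0.305
¬¬(c ⊕ b) = 1 − 0.305 = 0.695
(a ∧ (a ∧ (a ∧ a))) ∧ ¬¬(c ⊕ b) = min(0.377, 0.695) = 0.377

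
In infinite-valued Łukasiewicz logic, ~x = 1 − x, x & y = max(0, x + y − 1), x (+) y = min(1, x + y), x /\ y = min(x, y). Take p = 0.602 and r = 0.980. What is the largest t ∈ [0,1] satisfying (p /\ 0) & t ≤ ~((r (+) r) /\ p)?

1.000

p /\ 0 = min(0.602, 0.000) = 0.000
So the left factor is p /\ 0 = 0.000.
r (+) r = min(1, 0.980 + 0.980) = min(1, 1.960) = 1.000
(r (+) r) /\ p = min(1.000, 0.602) = 0.602
~((r (+) r) /\ p) = 1 − 0.602 = 0.398
So the right-hand bound is ~((r (+) r) /\ p) = 0.398.
The residuum of the Łukasiewicz t-norm gives the supremum: min(1, 1 − 0.000 + 0.398).
1 − 0.000 + 0.398 = 1.398, so t = min(1, 1.398) = 1.000.
Check: 0.000 & 1.000 = max(0, 0.000) = 0.000 ≤ 0.398.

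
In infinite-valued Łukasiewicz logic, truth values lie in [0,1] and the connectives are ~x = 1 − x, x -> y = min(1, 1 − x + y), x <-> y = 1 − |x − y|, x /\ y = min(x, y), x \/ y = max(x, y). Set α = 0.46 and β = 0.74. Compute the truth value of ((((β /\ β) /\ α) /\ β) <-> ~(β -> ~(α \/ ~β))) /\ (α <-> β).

0.72

β /\ β = min(0.74, 0.74) = 0.74
(β /\ β) /\ α = min(0.74, 0.46) = 0.46
((β /\ β) /\ α) /\ β = min(0.46, 0.74) = 0.46
~β = 1 − 0.74 = 0.26
α \/ ~β = max(0.46, 0.26) = 0.46
~(α \/ ~β) = 1 − 0.46 = 0.54
β -> ~(α \/ ~β) = min(1, 1 − 0.74 + 0.54) = min(1, 0.80) = 0.80
~(β -> ~(α \/ ~β)) = 1 − 0.80 = 0.20
(((β /\ β) /\ α) /\ β) <-> ~(β -> ~(α \/ ~β)) = 1 − |0.46 − 0.20| = 1 − 0.26 = 0.74
α <-> β = 1 − |0.46 − 0.74| = 1 − 0.28 = 0.72
((((β /\ β) /\ α) /\ β) <-> ~(β -> ~(α \/ ~β))) /\ (α <-> β) = min(0.74, 0.72) = 0.72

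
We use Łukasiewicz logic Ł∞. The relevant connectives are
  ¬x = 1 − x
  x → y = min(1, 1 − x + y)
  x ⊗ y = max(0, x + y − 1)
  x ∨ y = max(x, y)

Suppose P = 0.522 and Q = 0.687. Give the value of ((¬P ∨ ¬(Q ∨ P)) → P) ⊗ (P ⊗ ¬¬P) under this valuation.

0.044

¬P = 1 − 0.522 = 0.478
Q ∨ P = max(0.687, 0.522) = 0.687
¬(Q ∨ P) = 1 − 0.687 = 0.313
¬P ∨ ¬(Q ∨ P) = max(0.478, 0.313) = 0.478
(¬P ∨ ¬(Q ∨ P)) → P = min(1, 1 − 0.478 + 0.522) = min(1, 1.044) = 1.000
¬¬P = 1 − 0.478 = 0.522
P ⊗ ¬¬P = max(0, 0.522 + 0.522 − 1) = max(0, 0.044) = 0.044
((¬P ∨ ¬(Q ∨ P)) → P) ⊗ (P ⊗ ¬¬P) = max(0, 1.000 + 0.044 − 1) = max(0, 0.044) = 0.044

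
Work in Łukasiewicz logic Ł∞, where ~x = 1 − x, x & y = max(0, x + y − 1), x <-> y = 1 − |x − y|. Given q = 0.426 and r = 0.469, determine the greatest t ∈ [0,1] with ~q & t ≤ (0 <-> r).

0.957

~q = 1 − 0.426 = 0.574
So the left factor is ~q = 0.574.
0 <-> r = 1 − |0.000 − 0.469| = 1 − 0.469 = 0.531
So the right-hand bound is 0 <-> r = 0.531.
The residuum of the Łukasiewicz t-norm gives the supremum: min(1, 1 − 0.574 + 0.531).
1 − 0.574 + 0.531 = 0.957, so t = min(1, 0.957) = 0.957.
Check: 0.574 & 0.957 = max(0, 0.531) = 0.531 ≤ 0.531.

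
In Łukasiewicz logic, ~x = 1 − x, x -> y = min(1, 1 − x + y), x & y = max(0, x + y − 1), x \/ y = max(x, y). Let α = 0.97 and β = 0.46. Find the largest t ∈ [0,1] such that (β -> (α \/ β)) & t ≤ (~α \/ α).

0.97

α \/ β = max(0.97, 0.46) = 0.97
β -> (α \/ β) = min(1, 1 − 0.46 + 0.97) = min(1, 1.51) = 1.00
So the left factor is β -> (α \/ β) = 1.00.
~α = 1 − 0.97 = 0.03
~α \/ α = max(0.03, 0.97) = 0.97
So the right-hand bound is ~α \/ α = 0.97.
The residuum of the Łukasiewicz t-norm gives the supremum: min(1, 1 − 1.00 + 0.97).
1 − 1.00 + 0.97 = 0.97, so t = min(1, 0.97) = 0.97.
Check: 1.00 & 0.97 = max(0, 0.97) = 0.97 ≤ 0.97.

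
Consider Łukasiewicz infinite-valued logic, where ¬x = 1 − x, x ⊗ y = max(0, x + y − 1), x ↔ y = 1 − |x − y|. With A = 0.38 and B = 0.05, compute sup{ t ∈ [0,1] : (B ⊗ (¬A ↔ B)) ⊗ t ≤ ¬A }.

1.00

¬A = 1 − 0.38 = 0.62
¬A ↔ B = 1 − |0.62 − 0.05| = 1 − 0.57 = 0.43
B ⊗ (¬A ↔ B) = max(0, 0.05 + 0.43 − 1) = max(0, -0.52) = 0.00
So the left factor is B ⊗ (¬A ↔ B) = 0.00.
So the right-hand bound is ¬A = 0.62.
The residuum of the Łukasiewicz t-norm gives the supremum: min(1, 1 − 0.00 + 0.62).
1 − 0.00 + 0.62 = 1.62, so t = min(1, 1.62) = 1.00.
Check: 0.00 ⊗ 1.00 = max(0, 0.00) = 0.00 ≤ 0.62.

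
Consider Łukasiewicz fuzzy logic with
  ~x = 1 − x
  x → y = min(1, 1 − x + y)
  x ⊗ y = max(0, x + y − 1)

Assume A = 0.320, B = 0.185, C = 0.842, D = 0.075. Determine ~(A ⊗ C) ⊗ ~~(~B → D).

A ⊗ C = max(0, 0.320 + 0.842 − 1) = max(0, 0.162) = 0.162
~(A ⊗ C) = 1 − 0.162 = 0.838
~B = 1 − 0.185 = 0.815
~B → D = min(1, 1 − 0.815 + 0.075) = min(1, 0.260) = 0.260
~(~B → D) = 1 − 0.260 = 0.740
~~(~B → D) = 1 − 0.740 = 0.260
~(A ⊗ C) ⊗ ~~(~B → D) = max(0, 0.838 + 0.260 − 1) = max(0, 0.098) = 0.098

0.098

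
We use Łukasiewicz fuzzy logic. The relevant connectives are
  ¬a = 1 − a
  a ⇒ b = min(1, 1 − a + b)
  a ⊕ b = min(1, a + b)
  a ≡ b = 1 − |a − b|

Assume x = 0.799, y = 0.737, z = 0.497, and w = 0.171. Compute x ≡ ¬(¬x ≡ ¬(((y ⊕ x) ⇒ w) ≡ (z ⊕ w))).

¬x = 1 − 0.799 = 0.201
y ⊕ x = min(1, 0.737 + 0.799) = min(1, 1.536) = 1.000
(y ⊕ x) ⇒ w = min(1, 1 − 1.000 + 0.171) = min(1, 0.171) = 0.171
z ⊕ w = min(1, 0.497 + 0.171) = min(1, 0.668) = 0.668
((y ⊕ x) ⇒ w) ≡ (z ⊕ w) = 1 − |0.171 − 0.668| = 1 − 0.497 = 0.503
¬(((y ⊕ x) ⇒ w) ≡ (z ⊕ w)) = 1 − 0.503 = 0.497
¬x ≡ ¬(((y ⊕ x) ⇒ w) ≡ (z ⊕ w)) = 1 − |0.201 − 0.497| = 1 − 0.296 = 0.704
¬(¬x ≡ ¬(((y ⊕ x) ⇒ w) ≡ (z ⊕ w))) = 1 − 0.704 = 0.296
x ≡ ¬(¬x ≡ ¬(((y ⊕ x) ⇒ w) ≡ (z ⊕ w))) = 1 − |0.799 − 0.296| = 1 − 0.503 = 0.497

0.497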